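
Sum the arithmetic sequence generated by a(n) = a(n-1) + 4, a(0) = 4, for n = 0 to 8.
Computing the sequence terms: 4, 8, 12, 16, 20, 24, 28, 32, 36
Adding these values together:

180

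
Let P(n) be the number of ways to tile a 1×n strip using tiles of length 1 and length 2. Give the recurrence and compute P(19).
Condition on the last tile: it has length 1 (leaving a 1×(n-1) strip) or length 2 (leaving a 1×(n-2) strip), so P(n) = P(n-1) + P(n-2) (order-2 linear recurrence).
For 0 ≤ i < 2 only unit tiles fit, so P(i) = 1.
Iterating the recurrence: P(2) = 2, P(3) = 3, P(4) = 5, P(5) = 8, P(6) = 13, P(7) = 21, P(8) = 34, P(9) = 55, P(10) = 89, P(11) = 144, P(12) = 233, P(13) = 377, P(14) = 610, P(15) = 987, P(16) = 1597, P(17) = 2584, P(18) = 4181, P(19) = 6765.

P(n) = P(n-1) + P(n-2), with P(i) = 1 for 0 ≤ i < 2; P(19) = 6765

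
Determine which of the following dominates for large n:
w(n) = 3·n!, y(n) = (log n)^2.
Comparing growth rates:
Growth-rate hierarchy: log n ≺ any polynomial ≺ any exponential cⁿ (c>1) ≺ n! ≺ nⁿ.
factorial dominates polylogarithmic (log n)^2 asymptotically.

w(n) grows faster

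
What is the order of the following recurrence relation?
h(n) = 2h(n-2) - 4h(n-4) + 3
The order is the largest lag k for which h(n-k) appears. Here the deepest term is h(n-4) (the 3 term is non-homogeneous and does not affect the order), so the order is 4.

Order 4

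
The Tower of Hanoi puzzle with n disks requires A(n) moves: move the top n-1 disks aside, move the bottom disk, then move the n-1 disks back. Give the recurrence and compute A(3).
Moving n disks = move the top n-1 disks aside (A(n-1) moves) + move the largest disk (1 move) + move the n-1 disks back on top (A(n-1) moves), so A(n) = 2A(n-1) + 1, with A(1) = 1 (a single disk takes one move).
First terms: 1, 3, 7, … — each is one less than a power of 2. Indeed A(n) + 1 = 2(A(n-1) + 1) with A(1) + 1 = 2, so A(n) + 1 = 2ⁿ and A(n) = 2ⁿ - 1.
Hence A(3) = 2^3 - 1 = 8 - 1 = 7.

A(n) = 2A(n-1) + 1, A(1) = 1; A(3) = 7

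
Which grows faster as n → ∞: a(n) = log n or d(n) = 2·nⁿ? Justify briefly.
Comparing growth rates:
Growth-rate hierarchy: log n ≺ any polynomial ≺ any exponential cⁿ (c>1) ≺ n! ≺ nⁿ.
super-exponential nⁿ dominates logarithmic asymptotically.

d(n) grows faster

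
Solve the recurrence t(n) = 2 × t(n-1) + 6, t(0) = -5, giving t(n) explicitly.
Recurrence: t(n) = 2 × t(n-1) + 6, initial: t(0) = -5.
Try t(n) = A·2ⁿ + C. Substituting: A·2ⁿ + C = 2(A·2ⁿ⁻¹ + C) + 6 = A·2ⁿ + 2C + 6, so C = 2C + 6, giving C = -6. Then t(0) = A - 6 = -5 gives A = 1.

t(n) = 2ⁿ - 6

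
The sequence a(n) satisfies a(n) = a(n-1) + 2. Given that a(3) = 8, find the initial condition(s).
a(3) = a(0) + 3·2, so a(0) = 8 - 6 = 2.

a(0) = 2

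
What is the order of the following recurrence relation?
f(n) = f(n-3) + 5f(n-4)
The order is the largest lag k for which f(n-k) appears. Here the deepest term is f(n-4), so the order is 4.

Order 4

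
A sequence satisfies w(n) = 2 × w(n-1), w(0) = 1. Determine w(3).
Computing step by step:
w(0) = 1
w(1) = 2 × 1 = 2
w(2) = 2 × 2 = 4
w(3) = 2 × 4 = 8

8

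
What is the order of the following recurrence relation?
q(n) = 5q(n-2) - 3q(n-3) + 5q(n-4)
The order is the largest lag k for which q(n-k) appears. Here the deepest term is q(n-4), so the order is 4.

Order 4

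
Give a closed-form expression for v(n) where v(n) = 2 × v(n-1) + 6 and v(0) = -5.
Recurrence: v(n) = 2 × v(n-1) + 6, initial: v(0) = -5.
Try v(n) = A·2ⁿ + C. Substituting: A·2ⁿ + C = 2(A·2ⁿ⁻¹ + C) + 6 = A·2ⁿ + 2C + 6, so C = 2C + 6, giving C = -6. Then v(0) = A - 6 = -5 gives A = 1.

v(n) = 2ⁿ - 6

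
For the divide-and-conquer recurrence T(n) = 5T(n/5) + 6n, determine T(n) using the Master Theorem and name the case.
Master Theorem template: T(n) = a·T(n/b) + f(n).
Here: a=5, b=5, f(n)=6n
Compute log_b(a) = log_5(5) = 1.
f(n) = 6n = Θ(n). Case 2: T(n) = Θ(n log n).

Case 2: T(n) = Θ(n log n)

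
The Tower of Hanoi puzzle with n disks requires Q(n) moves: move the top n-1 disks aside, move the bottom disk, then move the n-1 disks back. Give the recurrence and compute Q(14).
Moving n disks = move the top n-1 disks aside (Q(n-1) moves) + move the largest disk (1 move) + move the n-1 disks back on top (Q(n-1) moves), so Q(n) = 2Q(n-1) + 1, with Q(1) = 1 (a single disk takes one move).
First terms: 1, 3, 7, 15, 31, 63, … — each is one less than a power of 2. Indeed Q(n) + 1 = 2(Q(n-1) + 1) with Q(1) + 1 = 2, so Q(n) + 1 = 2ⁿ and Q(n) = 2ⁿ - 1.
Hence Q(14) = 2^14 - 1 = 16384 - 1 = 16383.

Q(n) = 2Q(n-1) + 1, Q(1) = 1; Q(14) = 16383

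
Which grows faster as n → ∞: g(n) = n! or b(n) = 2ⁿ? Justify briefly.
Comparing growth rates:
Growth-rate hierarchy: log n ≺ any polynomial ≺ any exponential cⁿ (c>1) ≺ n! ≺ nⁿ.
factorial dominates exponential base 2 asymptotically.

g(n) grows faster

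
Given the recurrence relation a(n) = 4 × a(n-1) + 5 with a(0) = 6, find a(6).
Computing step by step:
a(0) = 6
a(1) = 4 × 6 + 5 = 29
a(2) = 4 × 29 + 5 = 121
a(3) = 4 × 121 + 5 = 489
a(4) = 4 × 489 + 5 = 1961
a(5) = 4 × 1961 + 5 = 7849
a(6) = 4 × 7849 + 5 = 31401

31401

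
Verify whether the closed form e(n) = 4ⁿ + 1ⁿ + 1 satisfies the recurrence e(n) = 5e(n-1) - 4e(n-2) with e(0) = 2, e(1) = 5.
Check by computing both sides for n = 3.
From the recurrence with e(0) = 2, e(1) = 5:
  e(0) = 2, e(1) = 5, e(2) = 17, e(3) = 65
  so the recurrence gives e(3) = 65.
From the proposed closed form e(n) = 4ⁿ + 1ⁿ + 1:
  e(3) = 66.
The recurrence gives 65 but the closed form gives 66, so the closed form does not satisfy the recurrence.

No, the closed form is incorrect.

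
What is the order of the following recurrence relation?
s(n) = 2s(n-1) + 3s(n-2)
The order is the largest lag k for which s(n-k) appears. Here the deepest term is s(n-2), so the order is 2.

Order 2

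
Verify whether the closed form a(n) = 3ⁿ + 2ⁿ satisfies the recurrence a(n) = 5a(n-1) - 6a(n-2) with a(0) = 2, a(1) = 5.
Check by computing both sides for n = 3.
From the recurrence with a(0) = 2, a(1) = 5:
  a(0) = 2, a(1) = 5, a(2) = 13, a(3) = 35
  so the recurrence gives a(3) = 35.
From the proposed closed form a(n) = 3ⁿ + 2ⁿ:
  a(3) = 35.
Both sides give 35 at n = 3, and the initial condition(s) match, so the closed form is consistent.

Yes, the closed form is correct.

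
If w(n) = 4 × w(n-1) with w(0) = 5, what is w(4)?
Computing step by step:
w(0) = 5
w(1) = 4 × 5 = 20
w(2) = 4 × 20 = 80
w(3) = 4 × 80 = 320
w(4) = 4 × 320 = 1280

1280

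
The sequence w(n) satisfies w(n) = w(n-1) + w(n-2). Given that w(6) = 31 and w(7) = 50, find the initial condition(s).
Work backwards using w(k) = w(k+2) - w(k+1):
w(5) = w(7) - w(6) = 50 - 31 = 19
w(4) = w(6) - w(5) = 31 - 19 = 12
w(3) = w(5) - w(4) = 19 - 12 = 7
w(2) = w(4) - w(3) = 12 - 7 = 5
w(1) = w(3) - w(2) = 7 - 5 = 2
w(0) = w(2) - w(1) = 5 - 2 = 3

w(0) = 3, w(1) = 2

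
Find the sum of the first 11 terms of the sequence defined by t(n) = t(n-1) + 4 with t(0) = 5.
Computing the sequence terms: 5, 9, 13, 17, 21, 25, 29, 33, 37, 41, 45
Adding these values together:

275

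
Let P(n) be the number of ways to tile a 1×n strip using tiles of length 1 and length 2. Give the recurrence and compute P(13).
Condition on the last tile: it has length 1 (leaving a 1×(n-1) strip) or length 2 (leaving a 1×(n-2) strip), so P(n) = P(n-1) + P(n-2) (order-2 linear recurrence).
For 0 ≤ i < 2 only unit tiles fit, so P(i) = 1.
Iterating the recurrence: P(2) = 2, P(3) = 3, P(4) = 5, P(5) = 8, P(6) = 13, P(7) = 21, P(8) = 34, P(9) = 55, P(10) = 89, P(11) = 144, P(12) = 233, P(13) = 377.

P(n) = P(n-1) + P(n-2), with P(i) = 1 for 0 ≤ i < 2; P(13) = 377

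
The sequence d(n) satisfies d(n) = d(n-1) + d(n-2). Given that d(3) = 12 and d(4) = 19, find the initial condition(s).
Work backwards using d(k) = d(k+2) - d(k+1):
d(2) = d(4) - d(3) = 19 - 12 = 7
d(1) = d(3) - d(2) = 12 - 7 = 5
d(0) = d(2) - d(1) = 7 - 5 = 2

d(0) = 2, d(1) = 5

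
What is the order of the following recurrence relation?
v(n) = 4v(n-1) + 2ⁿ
The order is the largest lag k for which v(n-k) appears. Here the deepest term is v(n-1) (the 2ⁿ term is non-homogeneous and does not affect the order), so the order is 1.

Order 1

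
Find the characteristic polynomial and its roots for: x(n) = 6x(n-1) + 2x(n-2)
Substitute x(n) = rⁿ and divide through by rⁿ⁻²: r² - 6r - 2 = 0
Discriminant: 6² + 4·2 = 44, not a perfect square, so by the quadratic formula r = (6 ± √44)/2.
General solution: x(n) = A·r₁ⁿ + B·r₂ⁿ where r₁,r₂ = (6 ± √44)/2

Characteristic: r² - 6r - 2 = 0, Roots: r = (6 ± √44)/2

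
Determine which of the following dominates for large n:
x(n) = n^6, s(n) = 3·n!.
Comparing growth rates:
Growth-rate hierarchy: log n ≺ any polynomial ≺ any exponential cⁿ (c>1) ≺ n! ≺ nⁿ.
factorial dominates polynomial degree 6 asymptotically.

s(n) grows faster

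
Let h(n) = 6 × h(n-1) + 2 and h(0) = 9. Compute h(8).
Computing step by step:
h(0) = 9
h(1) = 6 × 9 + 2 = 56
h(2) = 6 × 56 + 2 = 338
h(3) = 6 × 338 + 2 = 2030
h(4) = 6 × 2030 + 2 = 12182
h(5) = 6 × 12182 + 2 = 73094
h(6) = 6 × 73094 + 2 = 438566
h(7) = 6 × 438566 + 2 = 2631398
h(8) = 6 × 2631398 + 2 = 15788390

15788390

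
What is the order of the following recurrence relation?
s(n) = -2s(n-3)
The order is the largest lag k for which s(n-k) appears. Here the deepest term is s(n-3), so the order is 3.

Order 3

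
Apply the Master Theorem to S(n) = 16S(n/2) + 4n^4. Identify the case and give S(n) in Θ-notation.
Master Theorem template: S(n) = a·S(n/b) + f(n).
Here: a=16, b=2, f(n)=4n^4
Compute log_b(a) = log_2(16) = 4.
f(n) = 4n^4 = Θ(n^4). Case 2: S(n) = Θ(n^4 log n).

Case 2: S(n) = Θ(n^4 log n)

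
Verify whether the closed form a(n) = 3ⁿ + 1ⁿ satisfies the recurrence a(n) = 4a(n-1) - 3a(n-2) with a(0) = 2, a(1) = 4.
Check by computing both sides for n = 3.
From the recurrence with a(0) = 2, a(1) = 4:
  a(0) = 2, a(1) = 4, a(2) = 10, a(3) = 28
  so the recurrence gives a(3) = 28.
From the proposed closed form a(n) = 3ⁿ + 1ⁿ:
  a(3) = 28.
Both sides give 28 at n = 3, and the initial condition(s) match, so the closed form is consistent.

Yes, the closed form is correct.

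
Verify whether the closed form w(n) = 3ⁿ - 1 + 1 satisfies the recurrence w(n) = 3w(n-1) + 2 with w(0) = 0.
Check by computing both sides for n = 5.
From the recurrence with w(0) = 0:
  w(0) = 0, w(1) = 2, w(2) = 8, w(3) = 26, w(4) = 80, w(5) = 242
  so the recurrence gives w(5) = 242.
From the proposed closed form w(n) = 3ⁿ - 1 + 1:
  w(5) = 243.
The recurrence gives 242 but the closed form gives 243, so the closed form does not satisfy the recurrence.

No, the closed form is incorrect.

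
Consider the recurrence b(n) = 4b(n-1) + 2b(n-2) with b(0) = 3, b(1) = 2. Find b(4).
Computing the sequence terms:
3, 2, 14, 60, 268

268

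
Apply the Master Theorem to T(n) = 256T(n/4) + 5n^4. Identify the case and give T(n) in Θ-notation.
Master Theorem template: T(n) = a·T(n/b) + f(n).
Here: a=256, b=4, f(n)=5n^4
Compute log_b(a) = log_4(256) = 4.
f(n) = 5n^4 = Θ(n^4). Case 2: T(n) = Θ(n^4 log n).

Case 2: T(n) = Θ(n^4 log n)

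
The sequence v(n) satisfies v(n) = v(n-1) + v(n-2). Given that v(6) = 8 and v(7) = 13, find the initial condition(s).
Work backwards using v(k) = v(k+2) - v(k+1):
v(5) = v(7) - v(6) = 13 - 8 = 5
v(4) = v(6) - v(5) = 8 - 5 = 3
v(3) = v(5) - v(4) = 5 - 3 = 2
v(2) = v(4) - v(3) = 3 - 2 = 1
v(1) = v(3) - v(2) = 2 - 1 = 1
v(0) = v(2) - v(1) = 1 - 1 = 0

v(0) = 0, v(1) = 1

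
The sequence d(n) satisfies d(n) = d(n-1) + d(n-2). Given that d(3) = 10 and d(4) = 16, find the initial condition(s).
Work backwards using d(k) = d(k+2) - d(k+1):
d(2) = d(4) - d(3) = 16 - 10 = 6
d(1) = d(3) - d(2) = 10 - 6 = 4
d(0) = d(2) - d(1) = 6 - 4 = 2

d(0) = 2, d(1) = 4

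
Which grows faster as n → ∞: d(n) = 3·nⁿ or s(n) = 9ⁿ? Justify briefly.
Comparing growth rates:
Growth-rate hierarchy: log n ≺ any polynomial ≺ any exponential cⁿ (c>1) ≺ n! ≺ nⁿ.
super-exponential nⁿ dominates exponential base 9 asymptotically.

d(n) grows faster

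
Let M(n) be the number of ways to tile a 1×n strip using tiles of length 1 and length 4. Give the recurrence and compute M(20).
Condition on the last tile: it has length 1 (leaving a 1×(n-1) strip) or length 4 (leaving a 1×(n-4) strip), so M(n) = M(n-1) + M(n-4) (order-4 linear recurrence).
For 0 ≤ i < 4 only unit tiles fit, so M(i) = 1.
Iterating the recurrence: M(4) = 2, M(5) = 3, M(6) = 4, M(7) = 5, M(8) = 7, M(9) = 10, M(10) = 14, M(11) = 19, M(12) = 26, M(13) = 36, M(14) = 50, M(15) = 69, M(16) = 95, M(17) = 131, M(18) = 181, M(19) = 250, M(20) = 345.

M(n) = M(n-1) + M(n-4), with M(i) = 1 for 0 ≤ i < 4; M(20) = 345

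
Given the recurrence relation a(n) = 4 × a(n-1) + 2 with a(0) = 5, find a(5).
Computing step by step:
a(0) = 5
a(1) = 4 × 5 + 2 = 22
a(2) = 4 × 22 + 2 = 90
a(3) = 4 × 90 + 2 = 362
a(4) = 4 × 362 + 2 = 1450
a(5) = 4 × 1450 + 2 = 5802

5802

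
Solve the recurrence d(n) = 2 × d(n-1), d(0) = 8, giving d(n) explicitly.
Recurrence: d(n) = 2 × d(n-1), initial: d(0) = 8.
Each term is 2 times the previous, so this is geometric with ratio 2. After n steps: d(n) = d(0)·2ⁿ = 8·2ⁿ.

d(n) = 8·2ⁿ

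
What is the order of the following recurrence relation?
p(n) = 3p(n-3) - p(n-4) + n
The order is the largest lag k for which p(n-k) appears. Here the deepest term is p(n-4) (the n term is non-homogeneous and does not affect the order), so the order is 4.

Order 4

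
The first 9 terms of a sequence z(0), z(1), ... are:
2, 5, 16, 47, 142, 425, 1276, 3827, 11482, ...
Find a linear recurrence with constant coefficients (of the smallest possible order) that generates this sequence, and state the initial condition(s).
Look for the lowest-order linear relation among consecutive terms.
Observation: z(n) - 2·z(n-1) - (3)·z(n-2) = 0 holds for the shown terms, and no order-1 relation z(n) = α·z(n-1) + β fits.
Check at n=3: 2·16 + (3)·5 = 47. ✓

z(n) = 2z(n-1) + 3z(n-2), z(0) = 2, z(1) = 5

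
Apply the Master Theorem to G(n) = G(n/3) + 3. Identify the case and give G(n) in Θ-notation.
Master Theorem template: G(n) = a·G(n/b) + f(n).
Here: a=1, b=3, f(n)=3
Compute log_b(a) = log_3(1) = 0.
f(n) = 3 = Θ(1). Case 2: G(n) = Θ(log n).

Case 2: G(n) = Θ(log n)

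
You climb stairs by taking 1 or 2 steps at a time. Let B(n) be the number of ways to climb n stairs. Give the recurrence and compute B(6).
Condition on the size of the last step (1 to 2): before it there were n-1, …, n-2 stairs climbed, and these cases are disjoint, so B(n) = B(n-1) + B(n-2) (Fibonacci-type sequence).
Initial conditions by direct count (compositions of i into parts ≤ 2): B(1) = 1; B(2) = 2.
Iterating the recurrence: B(3) = 3, B(4) = 5, B(5) = 8, B(6) = 13.

B(n) = B(n-1) + B(n-2), B(1) = 1, B(2) = 2; B(6) = 13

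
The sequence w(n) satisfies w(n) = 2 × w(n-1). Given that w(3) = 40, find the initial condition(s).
In general w(n) = 2ⁿ · w(0). At n = 3: w(0) = w(3) / 2^3 = 40 / 8 = 5.

w(0) = 5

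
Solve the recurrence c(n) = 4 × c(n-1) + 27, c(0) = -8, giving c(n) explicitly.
Recurrence: c(n) = 4 × c(n-1) + 27, initial: c(0) = -8.
Try c(n) = A·4ⁿ + C. Substituting: A·4ⁿ + C = 4(A·4ⁿ⁻¹ + C) + 27 = A·4ⁿ + 4C + 27, so C = 4C + 27, giving C = -9. Then c(0) = A - 9 = -8 gives A = 1.

c(n) = 4ⁿ - 9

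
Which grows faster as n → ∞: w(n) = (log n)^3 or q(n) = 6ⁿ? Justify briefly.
Comparing growth rates:
Growth-rate hierarchy: log n ≺ any polynomial ≺ any exponential cⁿ (c>1) ≺ n! ≺ nⁿ.
exponential base 6 dominates polylogarithmic (log n)^3 asymptotically.

q(n) grows faster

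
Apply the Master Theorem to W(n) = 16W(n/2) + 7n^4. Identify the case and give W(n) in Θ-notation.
Master Theorem template: W(n) = a·W(n/b) + f(n).
Here: a=16, b=2, f(n)=7n^4
Compute log_b(a) = log_2(16) = 4.
f(n) = 7n^4 = Θ(n^4). Case 2: W(n) = Θ(n^4 log n).

Case 2: W(n) = Θ(n^4 log n)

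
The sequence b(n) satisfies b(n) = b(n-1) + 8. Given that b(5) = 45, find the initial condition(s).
b(5) = b(0) + 5·8, so b(0) = 45 - 40 = 5.

b(0) = 5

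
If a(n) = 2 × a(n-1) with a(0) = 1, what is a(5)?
Computing step by step:
a(0) = 1
a(1) = 2 × 1 = 2
a(2) = 2 × 2 = 4
a(3) = 2 × 4 = 8
a(4) = 2 × 8 = 16
a(5) = 2 × 16 = 32

32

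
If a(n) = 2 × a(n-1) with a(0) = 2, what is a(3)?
Computing step by step:
a(0) = 2
a(1) = 2 × 2 = 4
a(2) = 2 × 4 = 8
a(3) = 2 × 8 = 16

16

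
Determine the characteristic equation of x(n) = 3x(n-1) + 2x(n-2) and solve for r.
Substitute x(n) = rⁿ and divide through by rⁿ⁻²: r² - 3r - 2 = 0
Discriminant: 3² + 4·2 = 17, not a perfect square, so by the quadratic formula r = (3 ± √17)/2.
General solution: x(n) = A·r₁ⁿ + B·r₂ⁿ where r₁,r₂ = (3 ± √17)/2

Characteristic: r² - 3r - 2 = 0, Roots: r = (3 ± √17)/2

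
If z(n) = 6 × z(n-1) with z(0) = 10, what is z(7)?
Computing step by step:
z(0) = 10
z(1) = 6 × 10 = 60
z(2) = 6 × 60 = 360
z(3) = 6 × 360 = 2160
z(4) = 6 × 2160 = 12960
z(5) = 6 × 12960 = 77760
z(6) = 6 × 77760 = 466560
z(7) = 6 × 466560 = 2799360

2799360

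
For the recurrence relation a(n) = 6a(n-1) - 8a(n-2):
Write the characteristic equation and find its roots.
Substitute a(n) = rⁿ and divide through by rⁿ⁻²: r² - 6r + 8 = 0
Factor: (r - 2)(r - 4) = 0, so r = 2, 4.
General solution: a(n) = A·2ⁿ + B·4ⁿ

Characteristic: r² - 6r + 8 = 0, Roots: r = 2, 4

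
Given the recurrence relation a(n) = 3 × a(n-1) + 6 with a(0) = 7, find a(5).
Computing step by step:
a(0) = 7
a(1) = 3 × 7 + 6 = 27
a(2) = 3 × 27 + 6 = 87
a(3) = 3 × 87 + 6 = 267
a(4) = 3 × 267 + 6 = 807
a(5) = 3 × 807 + 6 = 2427

2427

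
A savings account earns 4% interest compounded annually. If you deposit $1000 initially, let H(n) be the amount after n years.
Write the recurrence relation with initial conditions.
Each year the balance grows by 4%, i.e. is multiplied by 1 + 4/100 = 1.04, so H(n) = 1.04 × H(n-1). The initial deposit gives H(0) = 1000.
Unrolling gives the closed form H(n) = 1000 × (1.04)ⁿ.

H(n) = 1.04 × H(n-1), H(0) = 1000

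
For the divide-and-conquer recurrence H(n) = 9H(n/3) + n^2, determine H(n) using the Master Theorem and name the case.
Master Theorem template: H(n) = a·H(n/b) + f(n).
Here: a=9, b=3, f(n)=n^2
Compute log_b(a) = log_3(9) = 2.
f(n) = n^2 = Θ(n^2). Case 2: H(n) = Θ(n^2 log n).

Case 2: H(n) = Θ(n^2 log n)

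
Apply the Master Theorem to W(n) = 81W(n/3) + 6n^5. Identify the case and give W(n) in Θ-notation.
Master Theorem template: W(n) = a·W(n/b) + f(n).
Here: a=81, b=3, f(n)=6n^5
Compute log_b(a) = log_3(81) = 4.
f(n) = 6n^5 = Ω(n^(4+ε)) with ε = 1, and the regularity condition holds (a·f(n/b) = (a/b^5)·f(n) with a/b^5 = 3^-1 < 1). Case 3: W(n) = Θ(f(n)) = Θ(n^5).

Case 3: W(n) = Θ(n^5)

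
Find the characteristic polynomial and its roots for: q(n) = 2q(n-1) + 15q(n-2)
Substitute q(n) = rⁿ and divide through by rⁿ⁻²: r² - 2r - 15 = 0
Factor: (r - 5)(r + 3) = 0, so r = 5, -3.
General solution: q(n) = A·5ⁿ + B·(-3)ⁿ

Characteristic: r² - 2r - 15 = 0, Roots: r = 5, -3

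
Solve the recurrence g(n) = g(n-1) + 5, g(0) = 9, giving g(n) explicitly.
Recurrence: g(n) = g(n-1) + 5, initial: g(0) = 9.
Each step adds 5, so g(n) = g(0) + 5n = 5n + 9.

g(n) = 5n + 9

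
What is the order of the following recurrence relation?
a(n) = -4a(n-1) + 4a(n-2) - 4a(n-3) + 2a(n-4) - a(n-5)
The order is the largest lag k for which a(n-k) appears. Here the deepest term is a(n-5), so the order is 5.

Order 5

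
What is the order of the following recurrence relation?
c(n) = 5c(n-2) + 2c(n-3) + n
The order is the largest lag k for which c(n-k) appears. Here the deepest term is c(n-3) (the n term is non-homogeneous and does not affect the order), so the order is 3.

Order 3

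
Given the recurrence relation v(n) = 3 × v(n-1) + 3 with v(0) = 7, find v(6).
Computing step by step:
v(0) = 7
v(1) = 3 × 7 + 3 = 24
v(2) = 3 × 24 + 3 = 75
v(3) = 3 × 75 + 3 = 228
v(4) = 3 × 228 + 3 = 687
v(5) = 3 × 687 + 3 = 2064
v(6) = 3 × 2064 + 3 = 6195

6195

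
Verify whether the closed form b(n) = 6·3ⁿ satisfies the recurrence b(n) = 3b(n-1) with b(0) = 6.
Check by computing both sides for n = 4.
From the recurrence with b(0) = 6:
  b(0) = 6, b(1) = 18, b(2) = 54, b(3) = 162, b(4) = 486
  so the recurrence gives b(4) = 486.
From the proposed closed form b(n) = 6·3ⁿ:
  b(4) = 486.
Both sides give 486 at n = 4, and the initial condition(s) match, so the closed form is consistent.

Yes, the closed form is correct.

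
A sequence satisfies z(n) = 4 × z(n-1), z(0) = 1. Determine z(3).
Computing step by step:
z(0) = 1
z(1) = 4 × 1 = 4
z(2) = 4 × 4 = 16
z(3) = 4 × 16 = 64

64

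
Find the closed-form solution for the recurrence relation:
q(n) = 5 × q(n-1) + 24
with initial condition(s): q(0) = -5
Recurrence: q(n) = 5 × q(n-1) + 24, initial: q(0) = -5.
Try q(n) = A·5ⁿ + C. Substituting: A·5ⁿ + C = 5(A·5ⁿ⁻¹ + C) + 24 = A·5ⁿ + 5C + 24, so C = 5C + 24, giving C = -6. Then q(0) = A - 6 = -5 gives A = 1.

q(n) = 5ⁿ - 6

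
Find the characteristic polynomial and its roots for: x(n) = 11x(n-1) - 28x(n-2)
Substitute x(n) = rⁿ and divide through by rⁿ⁻²: r² - 11r + 28 = 0
Factor: (r - 7)(r - 4) = 0, so r = 7, 4.
General solution: x(n) = A·7ⁿ + B·4ⁿ

Characteristic: r² - 11r + 28 = 0, Roots: r = 7, 4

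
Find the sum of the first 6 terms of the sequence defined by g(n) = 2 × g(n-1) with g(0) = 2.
Computing the sequence terms: 2, 4, 8, 16, 32, 64
Adding these values together:

126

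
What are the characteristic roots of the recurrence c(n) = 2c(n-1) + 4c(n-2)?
Substitute c(n) = rⁿ and divide through by rⁿ⁻²: r² - 2r - 4 = 0
Discriminant: 2² + 4·4 = 20, not a perfect square, so by the quadratic formula r = (2 ± √20)/2.
General solution: c(n) = A·r₁ⁿ + B·r₂ⁿ where r₁,r₂ = (2 ± √20)/2

Characteristic: r² - 2r - 4 = 0, Roots: r = (2 ± √20)/2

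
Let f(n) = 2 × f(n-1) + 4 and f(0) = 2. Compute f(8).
Computing step by step:
f(0) = 2
f(1) = 2 × 2 + 4 = 8
f(2) = 2 × 8 + 4 = 20
f(3) = 2 × 20 + 4 = 44
f(4) = 2 × 44 + 4 = 92
f(5) = 2 × 92 + 4 = 188
f(6) = 2 × 188 + 4 = 380
f(7) = 2 × 380 + 4 = 764
f(8) = 2 × 764 + 4 = 1532

1532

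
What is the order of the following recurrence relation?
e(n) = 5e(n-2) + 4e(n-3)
The order is the largest lag k for which e(n-k) appears. Here the deepest term is e(n-3), so the order is 3.

Order 3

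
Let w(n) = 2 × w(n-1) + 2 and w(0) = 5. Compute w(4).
Computing step by step:
w(0) = 5
w(1) = 2 × 5 + 2 = 12
w(2) = 2 × 12 + 2 = 26
w(3) = 2 × 26 + 2 = 54
w(4) = 2 × 54 + 2 = 110

110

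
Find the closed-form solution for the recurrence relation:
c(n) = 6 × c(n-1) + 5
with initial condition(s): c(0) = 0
Recurrence: c(n) = 6 × c(n-1) + 5, initial: c(0) = 0.
Try c(n) = A·6ⁿ + C. Substituting: A·6ⁿ + C = 6(A·6ⁿ⁻¹ + C) + 5 = A·6ⁿ + 6C + 5, so C = 6C + 5, giving C = -1. Then c(0) = A - 1 = 0 gives A = 1.

c(n) = 6ⁿ - 1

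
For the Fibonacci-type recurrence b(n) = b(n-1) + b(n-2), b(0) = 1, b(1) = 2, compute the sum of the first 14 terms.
Computing the sequence terms: 1, 2, 3, 5, 8, 13, 21, 34, 55, 89, 144, 233, 377, 610
Adding these values together:

1595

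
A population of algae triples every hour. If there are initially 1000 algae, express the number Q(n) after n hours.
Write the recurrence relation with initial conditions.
Each hour multiplies the count by 3, so the count after n hours depends only on the count after n-1 hours: Q(n) = 3 × Q(n-1). The starting count gives Q(0) = 1000.
Unrolling n times gives the closed form Q(n) = 1000 × 3ⁿ.

Q(n) = 3 × Q(n-1), Q(0) = 1000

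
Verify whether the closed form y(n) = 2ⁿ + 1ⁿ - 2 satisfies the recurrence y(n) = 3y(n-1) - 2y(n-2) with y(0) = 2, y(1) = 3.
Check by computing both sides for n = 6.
From the recurrence with y(0) = 2, y(1) = 3:
  y(0) = 2, y(1) = 3, y(2) = 5, y(3) = 9, y(4) = 17, y(5) = 33, y(6) = 65
  so the recurrence gives y(6) = 65.
From the proposed closed form y(n) = 2ⁿ + 1ⁿ - 2:
  y(6) = 63.
The recurrence gives 65 but the closed form gives 63, so the closed form does not satisfy the recurrence.

No, the closed form is incorrect.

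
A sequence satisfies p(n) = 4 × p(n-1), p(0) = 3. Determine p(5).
Computing step by step:
p(0) = 3
p(1) = 4 × 3 = 12
p(2) = 4 × 12 = 48
p(3) = 4 × 48 = 192
p(4) = 4 × 192 = 768
p(5) = 4 × 768 = 3072

3072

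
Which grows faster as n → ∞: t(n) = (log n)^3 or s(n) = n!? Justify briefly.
Comparing growth rates:
Growth-rate hierarchy: log n ≺ any polynomial ≺ any exponential cⁿ (c>1) ≺ n! ≺ nⁿ.
factorial dominates polylogarithmic (log n)^3 asymptotically.

s(n) grows faster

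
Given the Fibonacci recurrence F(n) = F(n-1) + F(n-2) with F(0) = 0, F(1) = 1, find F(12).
Computing the sequence terms:
0, 1, 1, 2, 3, 5, 8, 13, 21, 34, 55, 89, 144

144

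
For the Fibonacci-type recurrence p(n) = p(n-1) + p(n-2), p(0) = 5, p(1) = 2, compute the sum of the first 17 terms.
Computing the sequence terms: 5, 2, 7, 9, 16, 25, 41, 66, 107, 173, 280, 453, 733, 1186, 1919, 3105, 5024
Adding these values together:

13151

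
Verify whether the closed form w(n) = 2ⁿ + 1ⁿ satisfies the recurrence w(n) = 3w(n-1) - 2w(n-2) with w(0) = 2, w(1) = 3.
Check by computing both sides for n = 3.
From the recurrence with w(0) = 2, w(1) = 3:
  w(0) = 2, w(1) = 3, w(2) = 5, w(3) = 9
  so the recurrence gives w(3) = 9.
From the proposed closed form w(n) = 2ⁿ + 1ⁿ:
  w(3) = 9.
Both sides give 9 at n = 3, and the initial condition(s) match, so the closed form is consistent.

Yes, the closed form is correct.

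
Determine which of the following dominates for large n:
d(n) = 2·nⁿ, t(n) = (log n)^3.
Comparing growth rates:
Growth-rate hierarchy: log n ≺ any polynomial ≺ any exponential cⁿ (c>1) ≺ n! ≺ nⁿ.
super-exponential nⁿ dominates polylogarithmic (log n)^3 asymptotically.

d(n) grows faster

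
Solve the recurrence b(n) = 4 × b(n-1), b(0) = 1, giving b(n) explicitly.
Recurrence: b(n) = 4 × b(n-1), initial: b(0) = 1.
Each term is 4 times the previous, so this is geometric with ratio 4. After n steps: b(n) = b(0)·4ⁿ = 4ⁿ.

b(n) = 4ⁿ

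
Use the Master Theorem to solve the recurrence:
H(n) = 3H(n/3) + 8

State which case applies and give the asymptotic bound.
Master Theorem template: H(n) = a·H(n/b) + f(n).
Here: a=3, b=3, f(n)=8
Compute log_b(a) = log_3(3) = 1.
f(n) = 8 = O(n^(1-ε)) with ε = 1. Case 1: H(n) = Θ(n^log_b(a)) = Θ(n).

Case 1: H(n) = Θ(n)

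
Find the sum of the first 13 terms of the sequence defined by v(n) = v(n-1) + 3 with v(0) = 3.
Computing the sequence terms: 3, 6, 9, 12, 15, 18, 21, 24, 27, 30, 33, 36, 39
Adding these values together:

273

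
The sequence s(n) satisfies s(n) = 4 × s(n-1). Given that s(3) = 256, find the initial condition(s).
In general s(n) = 4ⁿ · s(0). At n = 3: s(0) = s(3) / 4^3 = 256 / 64 = 4.

s(0) = 4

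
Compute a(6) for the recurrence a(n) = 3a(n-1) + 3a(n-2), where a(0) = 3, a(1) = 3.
Computing the sequence terms:
3, 3, 18, 63, 243, 918, 3483

3483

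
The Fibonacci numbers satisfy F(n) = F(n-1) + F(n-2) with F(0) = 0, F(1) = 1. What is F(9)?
Computing the sequence terms:
0, 1, 1, 2, 3, 5, 8, 13, 21, 34

34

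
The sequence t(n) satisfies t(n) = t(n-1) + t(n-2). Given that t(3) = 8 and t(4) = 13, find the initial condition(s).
Work backwards using t(k) = t(k+2) - t(k+1):
t(2) = t(4) - t(3) = 13 - 8 = 5
t(1) = t(3) - t(2) = 8 - 5 = 3
t(0) = t(2) - t(1) = 5 - 3 = 2

t(0) = 2, t(1) = 3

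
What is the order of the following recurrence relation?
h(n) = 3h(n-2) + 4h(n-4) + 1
The order is the largest lag k for which h(n-k) appears. Here the deepest term is h(n-4) (the 1 term is non-homogeneous and does not affect the order), so the order is 4.

Order 4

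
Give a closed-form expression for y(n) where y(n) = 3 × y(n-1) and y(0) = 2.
Recurrence: y(n) = 3 × y(n-1), initial: y(0) = 2.
Each term is 3 times the previous, so this is geometric with ratio 3. After n steps: y(n) = y(0)·3ⁿ = 2·3ⁿ.

y(n) = 2·3ⁿ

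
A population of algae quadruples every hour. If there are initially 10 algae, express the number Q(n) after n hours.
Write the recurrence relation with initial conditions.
Each hour multiplies the count by 4, so the count after n hours depends only on the count after n-1 hours: Q(n) = 4 × Q(n-1). The starting count gives Q(0) = 10.
Unrolling n times gives the closed form Q(n) = 10 × 4ⁿ.

Q(n) = 4 × Q(n-1), Q(0) = 10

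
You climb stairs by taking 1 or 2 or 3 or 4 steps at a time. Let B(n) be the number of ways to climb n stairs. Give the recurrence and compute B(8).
Condition on the size of the last step (1 to 4): before it there were n-1, …, n-4 stairs climbed, and these cases are disjoint, so B(n) = B(n-1) + B(n-2) + B(n-3) + B(n-4) (order-4 linear recurrence).
Initial conditions by direct count (compositions of i into parts ≤ 4): B(1) = 1; B(2) = 2; B(3) = 4; B(4) = 8.
Iterating the recurrence: B(5) = 15, B(6) = 29, B(7) = 56, B(8) = 108.

B(n) = B(n-1) + B(n-2) + B(n-3) + B(n-4), B(1) = 1, B(2) = 2, B(3) = 4, B(4) = 8; B(8) = 108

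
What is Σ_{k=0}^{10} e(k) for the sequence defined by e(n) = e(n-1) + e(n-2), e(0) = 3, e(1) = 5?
Computing the sequence terms: 3, 5, 8, 13, 21, 34, 55, 89, 144, 233, 377
Adding these values together:

982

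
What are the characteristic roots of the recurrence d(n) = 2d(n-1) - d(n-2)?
Substitute d(n) = rⁿ and divide through by rⁿ⁻²: r² - 2r + 1 = 0
Factor: (r - 1)² = 0, so r = 1 (double root).
General solution: d(n) = (A + Bn)·1ⁿ

Characteristic: r² - 2r + 1 = 0, Roots: r = 1 (double root)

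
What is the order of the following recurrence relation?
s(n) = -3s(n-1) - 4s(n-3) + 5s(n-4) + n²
The order is the largest lag k for which s(n-k) appears. Here the deepest term is s(n-4) (the n² term is non-homogeneous and does not affect the order), so the order is 4.

Order 4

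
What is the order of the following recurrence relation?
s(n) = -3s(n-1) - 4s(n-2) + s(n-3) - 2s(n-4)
The order is the largest lag k for which s(n-k) appears. Here the deepest term is s(n-4), so the order is 4.

Order 4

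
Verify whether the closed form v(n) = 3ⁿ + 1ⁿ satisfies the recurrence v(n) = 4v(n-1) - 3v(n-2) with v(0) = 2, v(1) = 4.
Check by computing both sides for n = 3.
From the recurrence with v(0) = 2, v(1) = 4:
  v(0) = 2, v(1) = 4, v(2) = 10, v(3) = 28
  so the recurrence gives v(3) = 28.
From the proposed closed form v(n) = 3ⁿ + 1ⁿ:
  v(3) = 28.
Both sides give 28 at n = 3, and the initial condition(s) match, so the closed form is consistent.

Yes, the closed form is correct.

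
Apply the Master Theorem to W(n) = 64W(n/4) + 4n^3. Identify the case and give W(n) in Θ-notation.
Master Theorem template: W(n) = a·W(n/b) + f(n).
Here: a=64, b=4, f(n)=4n^3
Compute log_b(a) = log_4(64) = 3.
f(n) = 4n^3 = Θ(n^3). Case 2: W(n) = Θ(n^3 log n).

Case 2: W(n) = Θ(n^3 log n)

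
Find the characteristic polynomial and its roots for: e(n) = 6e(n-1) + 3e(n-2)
Substitute e(n) = rⁿ and divide through by rⁿ⁻²: r² - 6r - 3 = 0
Discriminant: 6² + 4·3 = 48, not a perfect square, so by the quadratic formula r = (6 ± √48)/2.
General solution: e(n) = A·r₁ⁿ + B·r₂ⁿ where r₁,r₂ = (6 ± √48)/2

Characteristic: r² - 6r - 3 = 0, Roots: r = (6 ± √48)/2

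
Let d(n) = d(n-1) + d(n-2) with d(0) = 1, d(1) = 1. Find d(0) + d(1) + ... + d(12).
Computing the sequence terms: 1, 1, 2, 3, 5, 8, 13, 21, 34, 55, 89, 144, 233
Adding these values together:

609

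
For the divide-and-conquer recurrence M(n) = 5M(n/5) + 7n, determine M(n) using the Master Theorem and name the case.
Master Theorem template: M(n) = a·M(n/b) + f(n).
Here: a=5, b=5, f(n)=7n
Compute log_b(a) = log_5(5) = 1.
f(n) = 7n = Θ(n). Case 2: M(n) = Θ(n log n).

Case 2: M(n) = Θ(n log n)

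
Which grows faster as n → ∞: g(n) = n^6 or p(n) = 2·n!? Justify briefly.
Comparing growth rates:
Growth-rate hierarchy: log n ≺ any polynomial ≺ any exponential cⁿ (c>1) ≺ n! ≺ nⁿ.
factorial dominates polynomial degree 6 asymptotically.

p(n) grows faster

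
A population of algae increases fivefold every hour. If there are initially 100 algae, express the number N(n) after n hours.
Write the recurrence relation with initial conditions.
Each hour multiplies the count by 5, so the count after n hours depends only on the count after n-1 hours: N(n) = 5 × N(n-1). The starting count gives N(0) = 100.
Unrolling n times gives the closed form N(n) = 100 × 5ⁿ.

N(n) = 5 × N(n-1), N(0) = 100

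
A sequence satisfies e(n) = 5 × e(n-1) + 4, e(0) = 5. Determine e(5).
Computing step by step:
e(0) = 5
e(1) = 5 × 5 + 4 = 29
e(2) = 5 × 29 + 4 = 149
e(3) = 5 × 149 + 4 = 749
e(4) = 5 × 749 + 4 = 3749
e(5) = 5 × 3749 + 4 = 18749

18749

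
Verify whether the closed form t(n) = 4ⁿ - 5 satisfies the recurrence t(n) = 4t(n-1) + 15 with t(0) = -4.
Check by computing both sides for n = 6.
From the recurrence with t(0) = -4:
  t(0) = -4, t(1) = -1, t(2) = 11, t(3) = 59, t(4) = 251, t(5) = 1019, t(6) = 4091
  so the recurrence gives t(6) = 4091.
From the proposed closed form t(n) = 4ⁿ - 5:
  t(6) = 4091.
Both sides give 4091 at n = 6, and the initial condition(s) match, so the closed form is consistent.

Yes, the closed form is correct.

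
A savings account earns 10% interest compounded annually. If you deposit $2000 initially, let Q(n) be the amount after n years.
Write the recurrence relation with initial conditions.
Each year the balance grows by 10%, i.e. is multiplied by 1 + 10/100 = 1.1, so Q(n) = 1.1 × Q(n-1). The initial deposit gives Q(0) = 2000.
Unrolling gives the closed form Q(n) = 2000 × (1.1)ⁿ.

Q(n) = 1.1 × Q(n-1), Q(0) = 2000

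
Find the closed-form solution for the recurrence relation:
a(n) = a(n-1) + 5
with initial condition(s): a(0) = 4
Recurrence: a(n) = a(n-1) + 5, initial: a(0) = 4.
Each step adds 5, so a(n) = a(0) + 5n = 5n + 4.

a(n) = 5n + 4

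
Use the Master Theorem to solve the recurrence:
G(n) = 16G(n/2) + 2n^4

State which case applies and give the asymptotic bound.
Master Theorem template: G(n) = a·G(n/b) + f(n).
Here: a=16, b=2, f(n)=2n^4
Compute log_b(a) = log_2(16) = 4.
f(n) = 2n^4 = Θ(n^4). Case 2: G(n) = Θ(n^4 log n).

Case 2: G(n) = Θ(n^4 log n)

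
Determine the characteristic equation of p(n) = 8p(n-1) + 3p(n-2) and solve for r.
Substitute p(n) = rⁿ and divide through by rⁿ⁻²: r² - 8r - 3 = 0
Discriminant: 8² + 4·3 = 76, not a perfect square, so by the quadratic formula r = (8 ± √76)/2.
General solution: p(n) = A·r₁ⁿ + B·r₂ⁿ where r₁,r₂ = (8 ± √76)/2

Characteristic: r² - 8r - 3 = 0, Roots: r = (8 ± √76)/2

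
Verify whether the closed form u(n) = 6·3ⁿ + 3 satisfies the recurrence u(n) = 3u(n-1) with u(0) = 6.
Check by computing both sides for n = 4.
From the recurrence with u(0) = 6:
  u(0) = 6, u(1) = 18, u(2) = 54, u(3) = 162, u(4) = 486
  so the recurrence gives u(4) = 486.
From the proposed closed form u(n) = 6·3ⁿ + 3:
  u(4) = 489.
The recurrence gives 486 but the closed form gives 489, so the closed form does not satisfy the recurrence.

No, the closed form is incorrect.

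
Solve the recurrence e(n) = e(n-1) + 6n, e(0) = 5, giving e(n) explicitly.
Recurrence: e(n) = e(n-1) + 6n, initial: e(0) = 5.
Telescoping: e(n) = e(0) + 6·Σᵢ₌₁ⁿ i = 5 + 6·n(n+1)/2.

e(n) = 6·n(n+1)/2 + 5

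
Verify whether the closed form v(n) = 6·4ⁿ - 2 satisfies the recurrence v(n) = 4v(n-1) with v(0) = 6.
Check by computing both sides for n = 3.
From the recurrence with v(0) = 6:
  v(0) = 6, v(1) = 24, v(2) = 96, v(3) = 384
  so the recurrence gives v(3) = 384.
From the proposed closed form v(n) = 6·4ⁿ - 2:
  v(3) = 382.
The recurrence gives 384 but the closed form gives 382, so the closed form does not satisfy the recurrence.

No, the closed form is incorrect.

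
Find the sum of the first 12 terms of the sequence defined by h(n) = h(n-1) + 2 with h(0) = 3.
Computing the sequence terms: 3, 5, 7, 9, 11, 13, 15, 17, 19, 21, 23, 25
Adding these values together:

168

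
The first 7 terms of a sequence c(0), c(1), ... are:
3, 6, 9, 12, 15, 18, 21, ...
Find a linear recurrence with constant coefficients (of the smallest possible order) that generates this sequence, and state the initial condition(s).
Look for the lowest-order linear relation among consecutive terms.
Observation: consecutive differences are constant (= 3).
Check at n=2: 1·6 + 3 = 9. ✓

c(n) = c(n-1) + 3, c(0) = 3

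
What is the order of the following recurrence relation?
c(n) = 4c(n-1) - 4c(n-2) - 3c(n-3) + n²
The order is the largest lag k for which c(n-k) appears. Here the deepest term is c(n-3) (the n² term is non-homogeneous and does not affect the order), so the order is 3.

Order 3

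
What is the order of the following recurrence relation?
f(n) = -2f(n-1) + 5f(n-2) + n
The order is the largest lag k for which f(n-k) appears. Here the deepest term is f(n-2) (the n term is non-homogeneous and does not affect the order), so the order is 2.

Order 2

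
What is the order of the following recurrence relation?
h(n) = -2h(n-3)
The order is the largest lag k for which h(n-k) appears. Here the deepest term is h(n-3), so the order is 3.

Order 3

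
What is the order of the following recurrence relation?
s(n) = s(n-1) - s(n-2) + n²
The order is the largest lag k for which s(n-k) appears. Here the deepest term is s(n-2) (the n² term is non-homogeneous and does not affect the order), so the order is 2.

Order 2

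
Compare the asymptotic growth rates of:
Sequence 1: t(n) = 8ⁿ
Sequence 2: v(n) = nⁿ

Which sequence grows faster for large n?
Comparing growth rates:
Growth-rate hierarchy: log n ≺ any polynomial ≺ any exponential cⁿ (c>1) ≺ n! ≺ nⁿ.
super-exponential nⁿ dominates exponential base 8 asymptotically.

v(n) grows faster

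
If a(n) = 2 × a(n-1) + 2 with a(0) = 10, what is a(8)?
Computing step by step:
a(0) = 10
a(1) = 2 × 10 + 2 = 22
a(2) = 2 × 22 + 2 = 46
a(3) = 2 × 46 + 2 = 94
a(4) = 2 × 94 + 2 = 190
a(5) = 2 × 190 + 2 = 382
a(6) = 2 × 382 + 2 = 766
a(7) = 2 × 766 + 2 = 1534
a(8) = 2 × 1534 + 2 = 3070

3070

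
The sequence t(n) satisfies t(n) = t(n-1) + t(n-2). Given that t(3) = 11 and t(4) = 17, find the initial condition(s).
Work backwards using t(k) = t(k+2) - t(k+1):
t(2) = t(4) - t(3) = 17 - 11 = 6
t(1) = t(3) - t(2) = 11 - 6 = 5
t(0) = t(2) - t(1) = 6 - 5 = 1

t(0) = 1, t(1) = 5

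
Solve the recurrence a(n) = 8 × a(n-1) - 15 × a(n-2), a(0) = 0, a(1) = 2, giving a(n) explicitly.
Recurrence: a(n) = 8 × a(n-1) - 15 × a(n-2), initial: a(0) = 0, a(1) = 2.
Characteristic equation: r² - 8r + 15 = 0, which factors as (r - 5)(r - 3) = 0, so r = 5, 3. General solution a(n) = A·5ⁿ + B·3ⁿ. From a(0) = 0: A + B = 0. From a(1) = 2: 5A + 3B = 2. Solving gives A = 1, B = -1.

a(n) = 5ⁿ - 3ⁿ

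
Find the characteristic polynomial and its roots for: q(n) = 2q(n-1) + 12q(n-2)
Substitute q(n) = rⁿ and divide through by rⁿ⁻²: r² - 2r - 12 = 0
Discriminant: 2² + 4·12 = 52, not a perfect square, so by the quadratic formula r = (2 ± √52)/2.
General solution: q(n) = A·r₁ⁿ + B·r₂ⁿ where r₁,r₂ = (2 ± √52)/2

Characteristic: r² - 2r - 12 = 0, Roots: r = (2 ± √52)/2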